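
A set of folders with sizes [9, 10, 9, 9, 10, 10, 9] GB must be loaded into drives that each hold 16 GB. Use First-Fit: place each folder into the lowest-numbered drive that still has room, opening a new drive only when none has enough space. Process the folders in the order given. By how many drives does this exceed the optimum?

0

First-Fit: [9] [10] [9] [9] [10] [10] [9] → 7 drives.
7 folders exceed 8 GB (half the capacity), and no two of those can share a drive, so at least 7 drives are needed.
So 7 is already optimal.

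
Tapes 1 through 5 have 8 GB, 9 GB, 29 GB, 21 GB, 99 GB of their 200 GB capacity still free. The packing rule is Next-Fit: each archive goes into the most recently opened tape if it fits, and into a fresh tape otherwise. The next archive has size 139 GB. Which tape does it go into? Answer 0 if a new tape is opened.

0

Next-Fit only looks at tape 5, which has 99 GB free.
139 GB does not fit, so a new tape is opened.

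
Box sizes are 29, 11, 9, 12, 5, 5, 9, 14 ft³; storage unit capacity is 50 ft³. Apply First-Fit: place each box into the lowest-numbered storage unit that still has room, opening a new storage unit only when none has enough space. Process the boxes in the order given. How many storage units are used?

2

storage unit 1: place 29 ft³, 21 ft³ left
storage unit 1: place 11 ft³, 10 ft³ left
storage unit 1: place 9 ft³, 1 ft³ left
storage unit 2: place 12 ft³, 38 ft³ left
storage unit 2: place 5 ft³, 33 ft³ left
storage unit 2: place 5 ft³, 28 ft³ left
storage unit 2: place 9 ft³, 19 ft³ left
storage unit 2: place 14 ft³, 5 ft³ left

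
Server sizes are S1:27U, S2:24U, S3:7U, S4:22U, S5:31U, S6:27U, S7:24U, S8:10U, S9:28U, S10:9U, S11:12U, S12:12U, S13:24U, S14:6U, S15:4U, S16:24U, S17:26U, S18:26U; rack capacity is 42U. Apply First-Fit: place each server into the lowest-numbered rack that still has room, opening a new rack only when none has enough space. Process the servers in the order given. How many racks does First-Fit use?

S1 (27U) → rack 1 (remaining 15U)
S2 (24U) → rack 2 (remaining 18U)
S3 (7U) → rack 1 (remaining 8U)
S4 (22U) → rack 3 (remaining 20U)
S5 (31U) → rack 4 (remaining 11U)
S6 (27U) → rack 5 (remaining 15U)
S7 (24U) → rack 6 (remaining 18U)
S8 (10U) → rack 2 (remaining 8U)
S9 (28U) → rack 7 (remaining 14U)
S10 (9U) → rack 3 (remaining 11U)
S11 (12U) → rack 5 (remaining 3U)
S12 (12U) → rack 6 (remaining 6U)
S13 (24U) → rack 8 (remaining 18U)
S14 (6U) → rack 1 (remaining 2U)
S15 (4U) → rack 2 (remaining 4U)
S16 (24U) → rack 9 (remaining 18U)
S17 (26U) → rack 10 (remaining 16U)
S18 (26U) → rack 11 (remaining 16U)

11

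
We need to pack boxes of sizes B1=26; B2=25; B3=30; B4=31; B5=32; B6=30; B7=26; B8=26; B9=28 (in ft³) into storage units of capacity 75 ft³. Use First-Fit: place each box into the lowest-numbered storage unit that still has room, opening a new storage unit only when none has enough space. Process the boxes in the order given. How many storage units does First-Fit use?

5

storage unit 1: place B1 (26 ft³), 49 ft³ left
storage unit 1: place B2 (25 ft³), 24 ft³ left
storage unit 2: place B3 (30 ft³), 45 ft³ left
storage unit 2: place B4 (31 ft³), 14 ft³ left
storage unit 3: place B5 (32 ft³), 43 ft³ left
storage unit 3: place B6 (30 ft³), 13 ft³ left
storage unit 4: place B7 (26 ft³), 49 ft³ left
storage unit 4: place B8 (26 ft³), 23 ft³ left
storage unit 5: place B9 (28 ft³), 47 ft³ left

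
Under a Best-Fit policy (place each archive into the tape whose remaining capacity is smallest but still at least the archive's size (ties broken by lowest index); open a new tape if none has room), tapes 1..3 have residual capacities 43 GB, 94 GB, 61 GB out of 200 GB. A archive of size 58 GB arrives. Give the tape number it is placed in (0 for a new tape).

Tapes with room: tape 2 (94 GB), tape 3 (61 GB).
Tightest fit is tape 3 with 61 GB free.

3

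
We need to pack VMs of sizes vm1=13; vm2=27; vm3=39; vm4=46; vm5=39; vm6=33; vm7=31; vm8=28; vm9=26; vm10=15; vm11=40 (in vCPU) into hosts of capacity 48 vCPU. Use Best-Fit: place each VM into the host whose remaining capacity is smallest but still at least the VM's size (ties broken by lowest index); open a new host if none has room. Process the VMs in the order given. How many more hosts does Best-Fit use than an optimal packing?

Best-Fit: [13,27] [39] [46] [39] [33,15] [31] [28] [26] [40] → 9 hosts.
9 VMs exceed 24 vCPU (half the capacity), and no two of those can share a host, so at least 9 hosts are needed.
So 9 is already optimal.

0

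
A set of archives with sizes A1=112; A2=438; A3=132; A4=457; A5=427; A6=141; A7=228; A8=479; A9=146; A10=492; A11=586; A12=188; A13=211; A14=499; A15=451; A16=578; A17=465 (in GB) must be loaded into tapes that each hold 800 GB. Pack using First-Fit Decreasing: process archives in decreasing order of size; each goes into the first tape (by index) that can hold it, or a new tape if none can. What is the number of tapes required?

Sorted descending: 586, 578, 499, 492, 479, 465, 457, 451, 438, 427, 228, 211, 188, 146, 141, 132, 112.
586 GB → tape 1 (remaining 214 GB)
578 GB → tape 2 (remaining 222 GB)
499 GB → tape 3 (remaining 301 GB)
492 GB → tape 4 (remaining 308 GB)
479 GB → tape 5 (remaining 321 GB)
465 GB → tape 6 (remaining 335 GB)
457 GB → tape 7 (remaining 343 GB)
451 GB → tape 8 (remaining 349 GB)
438 GB → tape 9 (remaining 362 GB)
427 GB → tape 10 (remaining 373 GB)
228 GB → tape 3 (remaining 73 GB)
211 GB → tape 1 (remaining 3 GB)
188 GB → tape 2 (remaining 34 GB)
146 GB → tape 4 (remaining 162 GB)
141 GB → tape 4 (remaining 21 GB)
132 GB → tape 5 (remaining 189 GB)
112 GB → tape 5 (remaining 77 GB)

10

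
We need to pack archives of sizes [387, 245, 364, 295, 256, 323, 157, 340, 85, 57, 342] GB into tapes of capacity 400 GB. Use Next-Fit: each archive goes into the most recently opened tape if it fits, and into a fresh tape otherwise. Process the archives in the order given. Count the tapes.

10

tape 1: place 387 GB, 13 GB left
tape 2: place 245 GB, 155 GB left
tape 3: place 364 GB, 36 GB left
tape 4: place 295 GB, 105 GB left
tape 5: place 256 GB, 144 GB left
tape 6: place 323 GB, 77 GB left
tape 7: place 157 GB, 243 GB left
tape 8: place 340 GB, 60 GB left
tape 9: place 85 GB, 315 GB left
tape 9: place 57 GB, 258 GB left
tape 10: place 342 GB, 58 GB left
Final tapes: [387] [245] [364] [295] [256] [323] [157] [340] [85,57] [342].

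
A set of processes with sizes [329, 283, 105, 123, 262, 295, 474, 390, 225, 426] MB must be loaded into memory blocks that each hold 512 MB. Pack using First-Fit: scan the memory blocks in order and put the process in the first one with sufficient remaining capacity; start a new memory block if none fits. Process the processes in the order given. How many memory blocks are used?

7 memory blocks

memory block 1: place 329 MB, 183 MB left
memory block 2: place 283 MB, 229 MB left
memory block 1: place 105 MB, 78 MB left
memory block 2: place 123 MB, 106 MB left
memory block 3: place 262 MB, 250 MB left
memory block 4: place 295 MB, 217 MB left
memory block 5: place 474 MB, 38 MB left
memory block 6: place 390 MB, 122 MB left
memory block 3: place 225 MB, 25 MB left
memory block 7: place 426 MB, 86 MB left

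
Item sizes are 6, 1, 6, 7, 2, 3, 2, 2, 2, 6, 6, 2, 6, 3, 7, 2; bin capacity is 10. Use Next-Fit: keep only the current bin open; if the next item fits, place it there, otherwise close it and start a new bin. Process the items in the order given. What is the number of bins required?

Put 6 in bin 1; 4 remain.
Put 1 in bin 1; 3 remain.
Put 6 in bin 2; 4 remain.
Put 7 in bin 3; 3 remain.
Put 2 in bin 3; 1 remain.
Put 3 in bin 4; 7 remain.
Put 2 in bin 4; 5 remain.
Put 2 in bin 4; 3 remain.
Put 2 in bin 4; 1 remain.
Put 6 in bin 5; 4 remain.
Put 6 in bin 6; 4 remain.
Put 2 in bin 6; 2 remain.
Put 6 in bin 7; 4 remain.
Put 3 in bin 7; 1 remain.
Put 7 in bin 8; 3 remain.
Put 2 in bin 8; 1 remain.

8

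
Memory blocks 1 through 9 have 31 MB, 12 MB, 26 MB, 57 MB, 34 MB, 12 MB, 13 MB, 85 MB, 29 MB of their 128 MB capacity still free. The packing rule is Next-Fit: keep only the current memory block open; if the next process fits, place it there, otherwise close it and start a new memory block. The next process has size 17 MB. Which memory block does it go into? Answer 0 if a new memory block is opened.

9

Next-Fit only looks at memory block 9, which has 29 MB free.
17 MB fits there.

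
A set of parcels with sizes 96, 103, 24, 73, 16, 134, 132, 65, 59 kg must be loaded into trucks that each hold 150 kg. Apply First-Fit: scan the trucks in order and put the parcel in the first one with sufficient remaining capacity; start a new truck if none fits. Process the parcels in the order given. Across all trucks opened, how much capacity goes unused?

96 kg → truck 1 (remaining 54 kg)
103 kg → truck 2 (remaining 47 kg)
24 kg → truck 1 (remaining 30 kg)
73 kg → truck 3 (remaining 77 kg)
16 kg → truck 1 (remaining 14 kg)
134 kg → truck 4 (remaining 16 kg)
132 kg → truck 5 (remaining 18 kg)
65 kg → truck 3 (remaining 12 kg)
59 kg → truck 6 (remaining 91 kg)
6 trucks × 150 kg = 900 kg; used 702 kg; unused 198 kg.

198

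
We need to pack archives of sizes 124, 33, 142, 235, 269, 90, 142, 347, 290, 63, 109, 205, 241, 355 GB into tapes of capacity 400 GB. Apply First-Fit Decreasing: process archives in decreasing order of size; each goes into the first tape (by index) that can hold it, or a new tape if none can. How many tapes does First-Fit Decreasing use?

Sorted descending: 355, 347, 290, 269, 241, 235, 205, 142, 142, 124, 109, 90, 63, 33.
Put 355 GB in tape 1; 45 GB remain.
Put 347 GB in tape 2; 53 GB remain.
Put 290 GB in tape 3; 110 GB remain.
Put 269 GB in tape 4; 131 GB remain.
Put 241 GB in tape 5; 159 GB remain.
Put 235 GB in tape 6; 165 GB remain.
Put 205 GB in tape 7; 195 GB remain.
Put 142 GB in tape 5; 17 GB remain.
Put 142 GB in tape 6; 23 GB remain.
Put 124 GB in tape 4; 7 GB remain.
Put 109 GB in tape 3; 1 GB remain.
Put 90 GB in tape 7; 105 GB remain.
Put 63 GB in tape 7; 42 GB remain.
Put 33 GB in tape 1; 12 GB remain.

7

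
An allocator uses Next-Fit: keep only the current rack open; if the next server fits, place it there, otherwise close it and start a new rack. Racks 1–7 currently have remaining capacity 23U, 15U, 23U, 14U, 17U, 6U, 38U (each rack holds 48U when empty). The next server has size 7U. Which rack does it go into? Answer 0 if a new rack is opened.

7

Next-Fit only looks at rack 7, which has 38U free.
7U fits there.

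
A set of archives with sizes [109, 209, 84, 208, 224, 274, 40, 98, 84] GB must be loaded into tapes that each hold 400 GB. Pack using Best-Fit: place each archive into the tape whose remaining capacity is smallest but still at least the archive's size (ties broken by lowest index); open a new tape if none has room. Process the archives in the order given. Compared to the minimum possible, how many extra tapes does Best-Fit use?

Best-Fit: [109,209,40] [84,208,98] [224] [274,84] → 4 tapes.
Total size 1330 GB; any packing needs at least ⌈1330/400⌉ = 4 tapes.
So 4 is already optimal.

0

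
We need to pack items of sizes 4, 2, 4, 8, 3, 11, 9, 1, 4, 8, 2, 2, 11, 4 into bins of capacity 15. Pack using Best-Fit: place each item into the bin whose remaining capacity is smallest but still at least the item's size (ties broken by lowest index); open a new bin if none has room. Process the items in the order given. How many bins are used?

Put 4 in bin 1; 11 remain.
Put 2 in bin 1; 9 remain.
Put 4 in bin 1; 5 remain.
Put 8 in bin 2; 7 remain.
Put 3 in bin 1; 2 remain.
Put 11 in bin 3; 4 remain.
Put 9 in bin 4; 6 remain.
Put 1 in bin 1; 1 remain.
Put 4 in bin 3; 0 remain.
Put 8 in bin 5; 7 remain.
Put 2 in bin 4; 4 remain.
Put 2 in bin 4; 2 remain.
Put 11 in bin 6; 4 remain.
Put 4 in bin 6; 0 remain.

6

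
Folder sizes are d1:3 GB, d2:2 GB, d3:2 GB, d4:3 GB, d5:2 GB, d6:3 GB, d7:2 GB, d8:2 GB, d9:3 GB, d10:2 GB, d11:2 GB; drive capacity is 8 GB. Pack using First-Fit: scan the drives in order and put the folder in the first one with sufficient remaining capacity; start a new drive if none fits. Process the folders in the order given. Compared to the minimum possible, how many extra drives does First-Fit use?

First-Fit: [3,2,2] [3,2,3] [2,2,3] [2,2] → 4 drives.
Total size 26 GB; any packing needs at least ⌈26/8⌉ = 4 drives.
So 4 is already optimal.

0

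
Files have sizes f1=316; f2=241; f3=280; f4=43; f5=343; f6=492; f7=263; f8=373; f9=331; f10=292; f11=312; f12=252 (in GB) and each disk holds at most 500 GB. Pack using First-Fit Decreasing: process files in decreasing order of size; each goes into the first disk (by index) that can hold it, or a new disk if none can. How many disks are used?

Sorted descending: 492, 373, 343, 331, 316, 312, 292, 280, 263, 252, 241, 43.
disk 1: place 492 GB, 8 GB left
disk 2: place 373 GB, 127 GB left
disk 3: place 343 GB, 157 GB left
disk 4: place 331 GB, 169 GB left
disk 5: place 316 GB, 184 GB left
disk 6: place 312 GB, 188 GB left
disk 7: place 292 GB, 208 GB left
disk 8: place 280 GB, 220 GB left
disk 9: place 263 GB, 237 GB left
disk 10: place 252 GB, 248 GB left
disk 10: place 241 GB, 7 GB left
disk 2: place 43 GB, 84 GB left

10 disks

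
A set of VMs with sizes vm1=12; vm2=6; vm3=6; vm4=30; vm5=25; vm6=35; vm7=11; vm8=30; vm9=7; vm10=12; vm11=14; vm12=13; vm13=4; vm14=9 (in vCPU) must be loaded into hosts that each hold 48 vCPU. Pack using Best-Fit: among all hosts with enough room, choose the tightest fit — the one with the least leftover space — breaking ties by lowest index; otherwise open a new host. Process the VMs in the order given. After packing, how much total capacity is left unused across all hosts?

Put vm1 (12 vCPU) in host 1; 36 vCPU remain.
Put vm2 (6 vCPU) in host 1; 30 vCPU remain.
Put vm3 (6 vCPU) in host 1; 24 vCPU remain.
Put vm4 (30 vCPU) in host 2; 18 vCPU remain.
Put vm5 (25 vCPU) in host 3; 23 vCPU remain.
Put vm6 (35 vCPU) in host 4; 13 vCPU remain.
Put vm7 (11 vCPU) in host 4; 2 vCPU remain.
Put vm8 (30 vCPU) in host 5; 18 vCPU remain.
Put vm9 (7 vCPU) in host 2; 11 vCPU remain.
Put vm10 (12 vCPU) in host 5; 6 vCPU remain.
Put vm11 (14 vCPU) in host 3; 9 vCPU remain.
Put vm12 (13 vCPU) in host 1; 11 vCPU remain.
Put vm13 (4 vCPU) in host 5; 2 vCPU remain.
Put vm14 (9 vCPU) in host 3; 0 vCPU remain.
5 hosts × 48 vCPU = 240 vCPU; used 214 vCPU; unused 26 vCPU.

26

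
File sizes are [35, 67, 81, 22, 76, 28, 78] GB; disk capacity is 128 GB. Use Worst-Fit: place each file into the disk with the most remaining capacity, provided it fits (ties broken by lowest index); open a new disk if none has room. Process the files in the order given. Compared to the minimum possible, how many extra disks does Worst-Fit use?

0

Worst-Fit: [35,67] [81,22] [76,28] [78] → 4 disks.
Total size 387 GB; any packing needs at least ⌈387/128⌉ = 4 disks.
So 4 is already optimal.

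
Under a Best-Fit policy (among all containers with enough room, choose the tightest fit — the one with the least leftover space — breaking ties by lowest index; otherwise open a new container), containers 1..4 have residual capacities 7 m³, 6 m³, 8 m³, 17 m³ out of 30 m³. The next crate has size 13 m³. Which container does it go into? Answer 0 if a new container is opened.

Containers with room: container 4 (17 m³).
Tightest fit is container 4 with 17 m³ free.

4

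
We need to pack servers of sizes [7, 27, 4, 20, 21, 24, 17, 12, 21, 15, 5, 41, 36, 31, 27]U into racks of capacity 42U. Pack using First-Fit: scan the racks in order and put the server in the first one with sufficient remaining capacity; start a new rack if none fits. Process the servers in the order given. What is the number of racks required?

8

7U → rack 1 (remaining 35U)
27U → rack 1 (remaining 8U)
4U → rack 1 (remaining 4U)
20U → rack 2 (remaining 22U)
21U → rack 2 (remaining 1U)
24U → rack 3 (remaining 18U)
17U → rack 3 (remaining 1U)
12U → rack 4 (remaining 30U)
21U → rack 4 (remaining 9U)
15U → rack 5 (remaining 27U)
5U → rack 4 (remaining 4U)
41U → rack 6 (remaining 1U)
36U → rack 7 (remaining 6U)
31U → rack 8 (remaining 11U)
27U → rack 5 (remaining 0U)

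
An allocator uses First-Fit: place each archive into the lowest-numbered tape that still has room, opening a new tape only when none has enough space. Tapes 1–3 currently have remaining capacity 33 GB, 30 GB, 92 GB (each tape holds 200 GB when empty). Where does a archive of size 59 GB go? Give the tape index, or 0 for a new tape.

Tapes with room: tape 3 (92 GB).
The first with room is tape 3.

3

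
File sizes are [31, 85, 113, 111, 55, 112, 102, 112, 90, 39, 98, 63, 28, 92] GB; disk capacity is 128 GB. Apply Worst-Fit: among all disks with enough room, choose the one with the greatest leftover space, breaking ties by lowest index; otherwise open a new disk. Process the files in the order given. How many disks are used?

11

disk 1: place 31 GB, 97 GB left
disk 1: place 85 GB, 12 GB left
disk 2: place 113 GB, 15 GB left
disk 3: place 111 GB, 17 GB left
disk 4: place 55 GB, 73 GB left
disk 5: place 112 GB, 16 GB left
disk 6: place 102 GB, 26 GB left
disk 7: place 112 GB, 16 GB left
disk 8: place 90 GB, 38 GB left
disk 4: place 39 GB, 34 GB left
disk 9: place 98 GB, 30 GB left
disk 10: place 63 GB, 65 GB left
disk 10: place 28 GB, 37 GB left
disk 11: place 92 GB, 36 GB left
Final disks: [31,85] [113] [111] [55,39] [112] [102] [112] [90] [98] [63,28] [92].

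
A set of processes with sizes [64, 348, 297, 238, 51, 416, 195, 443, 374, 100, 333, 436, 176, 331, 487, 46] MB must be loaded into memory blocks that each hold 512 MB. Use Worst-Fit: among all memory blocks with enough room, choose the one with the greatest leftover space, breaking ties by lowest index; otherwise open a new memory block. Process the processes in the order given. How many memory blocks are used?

64 MB → memory block 1 (remaining 448 MB)
348 MB → memory block 1 (remaining 100 MB)
297 MB → memory block 2 (remaining 215 MB)
238 MB → memory block 3 (remaining 274 MB)
51 MB → memory block 3 (remaining 223 MB)
416 MB → memory block 4 (remaining 96 MB)
195 MB → memory block 3 (remaining 28 MB)
443 MB → memory block 5 (remaining 69 MB)
374 MB → memory block 6 (remaining 138 MB)
100 MB → memory block 2 (remaining 115 MB)
333 MB → memory block 7 (remaining 179 MB)
436 MB → memory block 8 (remaining 76 MB)
176 MB → memory block 7 (remaining 3 MB)
331 MB → memory block 9 (remaining 181 MB)
487 MB → memory block 10 (remaining 25 MB)
46 MB → memory block 9 (remaining 135 MB)

10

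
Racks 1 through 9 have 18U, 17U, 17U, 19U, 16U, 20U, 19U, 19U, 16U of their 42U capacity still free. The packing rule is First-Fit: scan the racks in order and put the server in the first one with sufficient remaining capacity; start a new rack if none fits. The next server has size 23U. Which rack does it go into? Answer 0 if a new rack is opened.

No rack has ≥ 23U free, so a new rack is opened.

0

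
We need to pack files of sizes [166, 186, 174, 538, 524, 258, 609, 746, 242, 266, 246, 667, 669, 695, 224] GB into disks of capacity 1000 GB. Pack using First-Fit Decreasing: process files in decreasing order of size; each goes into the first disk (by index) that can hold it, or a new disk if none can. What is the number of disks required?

7

Sorted descending: 746, 695, 669, 667, 609, 538, 524, 266, 258, 246, 242, 224, 186, 174, 166.
746 GB → disk 1 (remaining 254 GB)
695 GB → disk 2 (remaining 305 GB)
669 GB → disk 3 (remaining 331 GB)
667 GB → disk 4 (remaining 333 GB)
609 GB → disk 5 (remaining 391 GB)
538 GB → disk 6 (remaining 462 GB)
524 GB → disk 7 (remaining 476 GB)
266 GB → disk 2 (remaining 39 GB)
258 GB → disk 3 (remaining 73 GB)
246 GB → disk 1 (remaining 8 GB)
242 GB → disk 4 (remaining 91 GB)
224 GB → disk 5 (remaining 167 GB)
186 GB → disk 6 (remaining 276 GB)
174 GB → disk 6 (remaining 102 GB)
166 GB → disk 5 (remaining 1 GB)
Final disks: [746,246] [695,266] [669,258] [667,242] [609,224,166] [538,186,174] [524].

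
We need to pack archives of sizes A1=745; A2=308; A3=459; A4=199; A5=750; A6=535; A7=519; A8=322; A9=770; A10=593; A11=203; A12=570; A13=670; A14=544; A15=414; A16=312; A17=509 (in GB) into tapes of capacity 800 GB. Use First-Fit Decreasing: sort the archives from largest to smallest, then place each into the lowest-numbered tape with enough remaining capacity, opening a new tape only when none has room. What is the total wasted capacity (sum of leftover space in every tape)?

1978

Sorted descending: 770, 750, 745, 670, 593, 570, 544, 535, 519, 509, 459, 414, 322, 312, 308, 203, 199.
tape 1: place 770 GB, 30 GB left
tape 2: place 750 GB, 50 GB left
tape 3: place 745 GB, 55 GB left
tape 4: place 670 GB, 130 GB left
tape 5: place 593 GB, 207 GB left
tape 6: place 570 GB, 230 GB left
tape 7: place 544 GB, 256 GB left
tape 8: place 535 GB, 265 GB left
tape 9: place 519 GB, 281 GB left
tape 10: place 509 GB, 291 GB left
tape 11: place 459 GB, 341 GB left
tape 12: place 414 GB, 386 GB left
tape 11: place 322 GB, 19 GB left
tape 12: place 312 GB, 74 GB left
tape 13: place 308 GB, 492 GB left
tape 5: place 203 GB, 4 GB left
tape 6: place 199 GB, 31 GB left
13 tapes × 800 GB = 10400 GB; used 8422 GB; unused 1978 GB.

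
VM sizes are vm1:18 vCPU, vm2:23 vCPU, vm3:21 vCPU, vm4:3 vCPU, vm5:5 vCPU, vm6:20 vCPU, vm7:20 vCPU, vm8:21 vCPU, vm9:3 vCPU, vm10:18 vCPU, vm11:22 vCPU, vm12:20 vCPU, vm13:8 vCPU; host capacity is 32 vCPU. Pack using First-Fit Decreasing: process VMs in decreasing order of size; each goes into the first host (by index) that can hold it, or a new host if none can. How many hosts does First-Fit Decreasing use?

Sorted descending: 23, 22, 21, 21, 20, 20, 20, 18, 18, 8, 5, 3, 3.
23 vCPU → host 1 (remaining 9 vCPU)
22 vCPU → host 2 (remaining 10 vCPU)
21 vCPU → host 3 (remaining 11 vCPU)
21 vCPU → host 4 (remaining 11 vCPU)
20 vCPU → host 5 (remaining 12 vCPU)
20 vCPU → host 6 (remaining 12 vCPU)
20 vCPU → host 7 (remaining 12 vCPU)
18 vCPU → host 8 (remaining 14 vCPU)
18 vCPU → host 9 (remaining 14 vCPU)
8 vCPU → host 1 (remaining 1 vCPU)
5 vCPU → host 2 (remaining 5 vCPU)
3 vCPU → host 2 (remaining 2 vCPU)
3 vCPU → host 3 (remaining 8 vCPU)

9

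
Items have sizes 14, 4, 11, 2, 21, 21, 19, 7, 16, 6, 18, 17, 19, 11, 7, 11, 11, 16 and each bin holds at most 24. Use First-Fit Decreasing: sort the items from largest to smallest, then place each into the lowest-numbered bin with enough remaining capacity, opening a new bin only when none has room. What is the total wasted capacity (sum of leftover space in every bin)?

33

Sorted descending: 21, 21, 19, 19, 18, 17, 16, 16, 14, 11, 11, 11, 11, 7, 7, 6, 4, 2.
bin 1: place 21, 3 left
bin 2: place 21, 3 left
bin 3: place 19, 5 left
bin 4: place 19, 5 left
bin 5: place 18, 6 left
bin 6: place 17, 7 left
bin 7: place 16, 8 left
bin 8: place 16, 8 left
bin 9: place 14, 10 left
bin 10: place 11, 13 left
bin 10: place 11, 2 left
bin 11: place 11, 13 left
bin 11: place 11, 2 left
bin 6: place 7, 0 left
bin 7: place 7, 1 left
bin 5: place 6, 0 left
bin 3: place 4, 1 left
bin 1: place 2, 1 left
11 bins × 24 = 264; used 231; unused 33.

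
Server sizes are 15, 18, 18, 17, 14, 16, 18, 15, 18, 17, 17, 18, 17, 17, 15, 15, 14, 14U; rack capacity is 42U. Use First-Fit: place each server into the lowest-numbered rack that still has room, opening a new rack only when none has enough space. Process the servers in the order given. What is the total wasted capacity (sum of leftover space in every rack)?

Put 15U in rack 1; 27U remain.
Put 18U in rack 1; 9U remain.
Put 18U in rack 2; 24U remain.
Put 17U in rack 2; 7U remain.
Put 14U in rack 3; 28U remain.
Put 16U in rack 3; 12U remain.
Put 18U in rack 4; 24U remain.
Put 15U in rack 4; 9U remain.
Put 18U in rack 5; 24U remain.
Put 17U in rack 5; 7U remain.
Put 17U in rack 6; 25U remain.
Put 18U in rack 6; 7U remain.
Put 17U in rack 7; 25U remain.
Put 17U in rack 7; 8U remain.
Put 15U in rack 8; 27U remain.
Put 15U in rack 8; 12U remain.
Put 14U in rack 9; 28U remain.
Put 14U in rack 9; 14U remain.
9 racks × 42U = 378U; used 293U; unused 85U.

85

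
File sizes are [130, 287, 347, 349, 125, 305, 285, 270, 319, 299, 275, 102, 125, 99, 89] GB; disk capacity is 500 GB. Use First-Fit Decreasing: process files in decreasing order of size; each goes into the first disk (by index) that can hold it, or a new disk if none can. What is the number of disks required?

9 disks

Sorted descending: 349, 347, 319, 305, 299, 287, 285, 275, 270, 130, 125, 125, 102, 99, 89.
disk 1: place 349 GB, 151 GB left
disk 2: place 347 GB, 153 GB left
disk 3: place 319 GB, 181 GB left
disk 4: place 305 GB, 195 GB left
disk 5: place 299 GB, 201 GB left
disk 6: place 287 GB, 213 GB left
disk 7: place 285 GB, 215 GB left
disk 8: place 275 GB, 225 GB left
disk 9: place 270 GB, 230 GB left
disk 1: place 130 GB, 21 GB left
disk 2: place 125 GB, 28 GB left
disk 3: place 125 GB, 56 GB left
disk 4: place 102 GB, 93 GB left
disk 5: place 99 GB, 102 GB left
disk 4: place 89 GB, 4 GB left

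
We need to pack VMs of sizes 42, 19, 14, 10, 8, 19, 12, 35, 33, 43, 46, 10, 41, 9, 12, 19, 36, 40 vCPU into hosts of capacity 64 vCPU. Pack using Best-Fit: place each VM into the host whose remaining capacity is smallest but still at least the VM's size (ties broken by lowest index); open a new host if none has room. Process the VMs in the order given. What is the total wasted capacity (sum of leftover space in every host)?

Put 42 vCPU in host 1; 22 vCPU remain.
Put 19 vCPU in host 1; 3 vCPU remain.
Put 14 vCPU in host 2; 50 vCPU remain.
Put 10 vCPU in host 2; 40 vCPU remain.
Put 8 vCPU in host 2; 32 vCPU remain.
Put 19 vCPU in host 2; 13 vCPU remain.
Put 12 vCPU in host 2; 1 vCPU remain.
Put 35 vCPU in host 3; 29 vCPU remain.
Put 33 vCPU in host 4; 31 vCPU remain.
Put 43 vCPU in host 5; 21 vCPU remain.
Put 46 vCPU in host 6; 18 vCPU remain.
Put 10 vCPU in host 6; 8 vCPU remain.
Put 41 vCPU in host 7; 23 vCPU remain.
Put 9 vCPU in host 5; 12 vCPU remain.
Put 12 vCPU in host 5; 0 vCPU remain.
Put 19 vCPU in host 7; 4 vCPU remain.
Put 36 vCPU in host 8; 28 vCPU remain.
Put 40 vCPU in host 9; 24 vCPU remain.
9 hosts × 64 vCPU = 576 vCPU; used 448 vCPU; unused 128 vCPU.

128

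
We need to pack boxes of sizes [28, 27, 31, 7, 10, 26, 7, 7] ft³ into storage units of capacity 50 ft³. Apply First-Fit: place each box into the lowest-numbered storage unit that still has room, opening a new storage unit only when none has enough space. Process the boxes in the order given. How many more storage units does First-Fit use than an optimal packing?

First-Fit: [28,7,10] [27,7,7] [31] [26] → 4 storage units.
4 boxes exceed 25 ft³ (half the capacity), and no two of those can share a storage unit, so at least 4 storage units are needed.
So 4 is already optimal.

0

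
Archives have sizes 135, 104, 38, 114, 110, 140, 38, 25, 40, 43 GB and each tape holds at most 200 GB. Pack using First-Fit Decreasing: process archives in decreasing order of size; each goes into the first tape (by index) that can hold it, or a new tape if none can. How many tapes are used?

Sorted descending: 140, 135, 114, 110, 104, 43, 40, 38, 38, 25.
tape 1: place 140 GB, 60 GB left
tape 2: place 135 GB, 65 GB left
tape 3: place 114 GB, 86 GB left
tape 4: place 110 GB, 90 GB left
tape 5: place 104 GB, 96 GB left
tape 1: place 43 GB, 17 GB left
tape 2: place 40 GB, 25 GB left
tape 3: place 38 GB, 48 GB left
tape 3: place 38 GB, 10 GB left
tape 2: place 25 GB, 0 GB left
Final tapes: [140,43] [135,40,25] [114,38,38] [110] [104].

5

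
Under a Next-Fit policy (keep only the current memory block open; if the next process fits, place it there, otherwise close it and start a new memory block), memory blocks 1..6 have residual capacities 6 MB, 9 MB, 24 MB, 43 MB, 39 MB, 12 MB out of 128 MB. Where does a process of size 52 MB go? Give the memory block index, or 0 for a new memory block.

Next-Fit only looks at memory block 6, which has 12 MB free.
52 MB does not fit, so a new memory block is opened.

0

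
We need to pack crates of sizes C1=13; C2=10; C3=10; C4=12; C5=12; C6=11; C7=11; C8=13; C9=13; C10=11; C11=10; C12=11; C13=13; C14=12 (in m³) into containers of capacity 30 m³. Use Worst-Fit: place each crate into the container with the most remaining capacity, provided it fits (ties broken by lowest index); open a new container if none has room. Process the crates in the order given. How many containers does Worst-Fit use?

Put C1 (13 m³) in container 1; 17 m³ remain.
Put C2 (10 m³) in container 1; 7 m³ remain.
Put C3 (10 m³) in container 2; 20 m³ remain.
Put C4 (12 m³) in container 2; 8 m³ remain.
Put C5 (12 m³) in container 3; 18 m³ remain.
Put C6 (11 m³) in container 3; 7 m³ remain.
Put C7 (11 m³) in container 4; 19 m³ remain.
Put C8 (13 m³) in container 4; 6 m³ remain.
Put C9 (13 m³) in container 5; 17 m³ remain.
Put C10 (11 m³) in container 5; 6 m³ remain.
Put C11 (10 m³) in container 6; 20 m³ remain.
Put C12 (11 m³) in container 6; 9 m³ remain.
Put C13 (13 m³) in container 7; 17 m³ remain.
Put C14 (12 m³) in container 7; 5 m³ remain.
Final containers: [13,10] [10,12] [12,11] [11,13] [13,11] [10,11] [13,12].

7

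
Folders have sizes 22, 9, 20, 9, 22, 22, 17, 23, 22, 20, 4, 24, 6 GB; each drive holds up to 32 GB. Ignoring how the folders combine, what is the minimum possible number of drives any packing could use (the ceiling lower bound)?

7

Total size = 22 + 9 + 20 + 9 + 22 + 22 + 17 + 23 + 22 + 20 + 4 + 24 + 6 = 220 GB.
⌈220 / 32⌉ = 7.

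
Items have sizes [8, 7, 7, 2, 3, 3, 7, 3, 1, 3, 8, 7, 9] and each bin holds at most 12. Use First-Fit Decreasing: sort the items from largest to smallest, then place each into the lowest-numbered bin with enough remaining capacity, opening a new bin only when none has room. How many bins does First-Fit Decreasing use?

7 bins

Sorted descending: 9, 8, 8, 7, 7, 7, 7, 3, 3, 3, 3, 2, 1.
9 → bin 1 (remaining 3)
8 → bin 2 (remaining 4)
8 → bin 3 (remaining 4)
7 → bin 4 (remaining 5)
7 → bin 5 (remaining 5)
7 → bin 6 (remaining 5)
7 → bin 7 (remaining 5)
3 → bin 1 (remaining 0)
3 → bin 2 (remaining 1)
3 → bin 3 (remaining 1)
3 → bin 4 (remaining 2)
2 → bin 4 (remaining 0)
1 → bin 2 (remaining 0)
Final bins: [9,3] [8,3,1] [8,3] [7,3,2] [7] [7] [7].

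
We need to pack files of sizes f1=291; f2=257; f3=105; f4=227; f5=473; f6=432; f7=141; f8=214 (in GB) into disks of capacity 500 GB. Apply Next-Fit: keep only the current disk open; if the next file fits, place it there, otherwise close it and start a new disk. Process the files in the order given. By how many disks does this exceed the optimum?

Next-Fit: [291] [257,105] [227] [473] [432] [141,214] → 6 disks.
Total size 2140 GB; any packing needs at least ⌈2140/500⌉ = 5 disks.
An optimal packing achieves that bound: [473] [432] [291,141] [257,227] [214,105] → 5 disks.
Excess: 6 − 5 = 1.

1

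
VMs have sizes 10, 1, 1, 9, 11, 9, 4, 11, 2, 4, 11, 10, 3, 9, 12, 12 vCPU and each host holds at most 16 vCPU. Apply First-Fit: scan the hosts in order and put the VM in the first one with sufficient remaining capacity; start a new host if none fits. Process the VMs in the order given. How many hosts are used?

10 vCPU → host 1 (remaining 6 vCPU)
1 vCPU → host 1 (remaining 5 vCPU)
1 vCPU → host 1 (remaining 4 vCPU)
9 vCPU → host 2 (remaining 7 vCPU)
11 vCPU → host 3 (remaining 5 vCPU)
9 vCPU → host 4 (remaining 7 vCPU)
4 vCPU → host 1 (remaining 0 vCPU)
11 vCPU → host 5 (remaining 5 vCPU)
2 vCPU → host 2 (remaining 5 vCPU)
4 vCPU → host 2 (remaining 1 vCPU)
11 vCPU → host 6 (remaining 5 vCPU)
10 vCPU → host 7 (remaining 6 vCPU)
3 vCPU → host 3 (remaining 2 vCPU)
9 vCPU → host 8 (remaining 7 vCPU)
12 vCPU → host 9 (remaining 4 vCPU)
12 vCPU → host 10 (remaining 4 vCPU)

10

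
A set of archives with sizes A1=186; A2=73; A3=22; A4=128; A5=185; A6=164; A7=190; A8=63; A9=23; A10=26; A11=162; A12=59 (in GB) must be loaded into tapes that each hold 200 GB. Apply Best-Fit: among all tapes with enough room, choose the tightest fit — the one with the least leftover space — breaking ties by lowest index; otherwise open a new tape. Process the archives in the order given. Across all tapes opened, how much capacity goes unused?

119

tape 1: place A1 (186 GB), 14 GB left
tape 2: place A2 (73 GB), 127 GB left
tape 2: place A3 (22 GB), 105 GB left
tape 3: place A4 (128 GB), 72 GB left
tape 4: place A5 (185 GB), 15 GB left
tape 5: place A6 (164 GB), 36 GB left
tape 6: place A7 (190 GB), 10 GB left
tape 3: place A8 (63 GB), 9 GB left
tape 5: place A9 (23 GB), 13 GB left
tape 2: place A10 (26 GB), 79 GB left
tape 7: place A11 (162 GB), 38 GB left
tape 2: place A12 (59 GB), 20 GB left
7 tapes × 200 GB = 1400 GB; used 1281 GB; unused 119 GB.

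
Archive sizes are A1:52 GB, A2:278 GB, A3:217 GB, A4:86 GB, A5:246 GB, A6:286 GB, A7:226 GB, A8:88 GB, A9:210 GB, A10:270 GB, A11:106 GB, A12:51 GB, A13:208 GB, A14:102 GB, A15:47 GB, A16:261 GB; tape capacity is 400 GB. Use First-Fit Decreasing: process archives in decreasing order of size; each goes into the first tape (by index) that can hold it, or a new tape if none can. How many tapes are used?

Sorted descending: 286, 278, 270, 261, 246, 226, 217, 210, 208, 106, 102, 88, 86, 52, 51, 47.
Put 286 GB in tape 1; 114 GB remain.
Put 278 GB in tape 2; 122 GB remain.
Put 270 GB in tape 3; 130 GB remain.
Put 261 GB in tape 4; 139 GB remain.
Put 246 GB in tape 5; 154 GB remain.
Put 226 GB in tape 6; 174 GB remain.
Put 217 GB in tape 7; 183 GB remain.
Put 210 GB in tape 8; 190 GB remain.
Put 208 GB in tape 9; 192 GB remain.
Put 106 GB in tape 1; 8 GB remain.
Put 102 GB in tape 2; 20 GB remain.
Put 88 GB in tape 3; 42 GB remain.
Put 86 GB in tape 4; 53 GB remain.
Put 52 GB in tape 4; 1 GB remain.
Put 51 GB in tape 5; 103 GB remain.
Put 47 GB in tape 5; 56 GB remain.

9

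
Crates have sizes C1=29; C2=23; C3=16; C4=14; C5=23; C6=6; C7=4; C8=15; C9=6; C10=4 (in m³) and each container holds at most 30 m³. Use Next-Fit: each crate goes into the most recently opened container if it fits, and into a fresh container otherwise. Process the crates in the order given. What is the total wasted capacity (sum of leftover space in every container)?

10

container 1: place C1 (29 m³), 1 m³ left
container 2: place C2 (23 m³), 7 m³ left
container 3: place C3 (16 m³), 14 m³ left
container 3: place C4 (14 m³), 0 m³ left
container 4: place C5 (23 m³), 7 m³ left
container 4: place C6 (6 m³), 1 m³ left
container 5: place C7 (4 m³), 26 m³ left
container 5: place C8 (15 m³), 11 m³ left
container 5: place C9 (6 m³), 5 m³ left
container 5: place C10 (4 m³), 1 m³ left
5 containers × 30 m³ = 150 m³; used 140 m³; unused 10 m³.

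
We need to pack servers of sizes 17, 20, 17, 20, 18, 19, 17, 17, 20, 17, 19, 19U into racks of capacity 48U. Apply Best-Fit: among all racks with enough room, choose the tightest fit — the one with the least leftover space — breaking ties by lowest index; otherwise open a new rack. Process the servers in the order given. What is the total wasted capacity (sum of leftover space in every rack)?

68

Put 17U in rack 1; 31U remain.
Put 20U in rack 1; 11U remain.
Put 17U in rack 2; 31U remain.
Put 20U in rack 2; 11U remain.
Put 18U in rack 3; 30U remain.
Put 19U in rack 3; 11U remain.
Put 17U in rack 4; 31U remain.
Put 17U in rack 4; 14U remain.
Put 20U in rack 5; 28U remain.
Put 17U in rack 5; 11U remain.
Put 19U in rack 6; 29U remain.
Put 19U in rack 6; 10U remain.
6 racks × 48U = 288U; used 220U; unused 68U.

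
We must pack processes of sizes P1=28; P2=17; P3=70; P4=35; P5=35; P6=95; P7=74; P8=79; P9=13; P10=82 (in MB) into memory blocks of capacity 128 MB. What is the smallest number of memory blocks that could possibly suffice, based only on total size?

5

Total size = 28 + 17 + 70 + 35 + 35 + 95 + 74 + 79 + 13 + 82 = 528 MB.
⌈528 / 128⌉ = 5.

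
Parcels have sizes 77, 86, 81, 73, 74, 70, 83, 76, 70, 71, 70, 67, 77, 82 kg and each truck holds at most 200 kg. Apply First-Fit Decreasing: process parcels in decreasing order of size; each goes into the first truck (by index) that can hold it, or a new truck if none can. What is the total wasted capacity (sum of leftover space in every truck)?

343

Sorted descending: 86, 83, 82, 81, 77, 77, 76, 74, 73, 71, 70, 70, 70, 67.
Put 86 kg in truck 1; 114 kg remain.
Put 83 kg in truck 1; 31 kg remain.
Put 82 kg in truck 2; 118 kg remain.
Put 81 kg in truck 2; 37 kg remain.
Put 77 kg in truck 3; 123 kg remain.
Put 77 kg in truck 3; 46 kg remain.
Put 76 kg in truck 4; 124 kg remain.
Put 74 kg in truck 4; 50 kg remain.
Put 73 kg in truck 5; 127 kg remain.
Put 71 kg in truck 5; 56 kg remain.
Put 70 kg in truck 6; 130 kg remain.
Put 70 kg in truck 6; 60 kg remain.
Put 70 kg in truck 7; 130 kg remain.
Put 67 kg in truck 7; 63 kg remain.
7 trucks × 200 kg = 1400 kg; used 1057 kg; unused 343 kg.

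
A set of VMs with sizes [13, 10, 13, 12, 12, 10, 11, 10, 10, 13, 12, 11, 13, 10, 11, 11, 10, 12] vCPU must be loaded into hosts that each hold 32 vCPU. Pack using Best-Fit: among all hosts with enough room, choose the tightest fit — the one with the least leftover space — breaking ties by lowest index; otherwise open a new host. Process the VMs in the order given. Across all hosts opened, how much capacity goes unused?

Put 13 vCPU in host 1; 19 vCPU remain.
Put 10 vCPU in host 1; 9 vCPU remain.
Put 13 vCPU in host 2; 19 vCPU remain.
Put 12 vCPU in host 2; 7 vCPU remain.
Put 12 vCPU in host 3; 20 vCPU remain.
Put 10 vCPU in host 3; 10 vCPU remain.
Put 11 vCPU in host 4; 21 vCPU remain.
Put 10 vCPU in host 3; 0 vCPU remain.
Put 10 vCPU in host 4; 11 vCPU remain.
Put 13 vCPU in host 5; 19 vCPU remain.
Put 12 vCPU in host 5; 7 vCPU remain.
Put 11 vCPU in host 4; 0 vCPU remain.
Put 13 vCPU in host 6; 19 vCPU remain.
Put 10 vCPU in host 6; 9 vCPU remain.
Put 11 vCPU in host 7; 21 vCPU remain.
Put 11 vCPU in host 7; 10 vCPU remain.
Put 10 vCPU in host 7; 0 vCPU remain.
Put 12 vCPU in host 8; 20 vCPU remain.
8 hosts × 32 vCPU = 256 vCPU; used 204 vCPU; unused 52 vCPU.

52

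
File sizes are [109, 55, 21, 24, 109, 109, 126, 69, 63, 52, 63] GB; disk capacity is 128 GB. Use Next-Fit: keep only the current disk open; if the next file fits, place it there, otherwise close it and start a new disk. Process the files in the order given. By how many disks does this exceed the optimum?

Next-Fit: [109] [55,21,24] [109] [109] [126] [69] [63,52] [63] → 8 disks.
Total size 800 GB; any packing needs at least ⌈800/128⌉ = 7 disks.
An optimal packing achieves that bound: [126] [109] [109] [109] [69,55] [63,63] [52,24,21] → 7 disks.
Excess: 8 − 7 = 1.

1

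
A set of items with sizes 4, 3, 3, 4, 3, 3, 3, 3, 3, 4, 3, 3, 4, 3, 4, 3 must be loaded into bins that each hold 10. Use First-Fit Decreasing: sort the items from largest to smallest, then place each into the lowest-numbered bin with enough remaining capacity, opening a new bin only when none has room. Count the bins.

Sorted descending: 4, 4, 4, 4, 4, 3, 3, 3, 3, 3, 3, 3, 3, 3, 3, 3.
4 → bin 1 (remaining 6)
4 → bin 1 (remaining 2)
4 → bin 2 (remaining 6)
4 → bin 2 (remaining 2)
4 → bin 3 (remaining 6)
3 → bin 3 (remaining 3)
3 → bin 3 (remaining 0)
3 → bin 4 (remaining 7)
3 → bin 4 (remaining 4)
3 → bin 4 (remaining 1)
3 → bin 5 (remaining 7)
3 → bin 5 (remaining 4)
3 → bin 5 (remaining 1)
3 → bin 6 (remaining 7)
3 → bin 6 (remaining 4)
3 → bin 6 (remaining 1)

6 bins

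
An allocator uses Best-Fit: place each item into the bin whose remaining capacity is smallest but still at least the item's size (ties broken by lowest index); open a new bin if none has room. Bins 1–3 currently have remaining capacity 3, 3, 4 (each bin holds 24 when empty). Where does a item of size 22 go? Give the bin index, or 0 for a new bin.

No bin has ≥ 22 free, so a new bin is opened.

0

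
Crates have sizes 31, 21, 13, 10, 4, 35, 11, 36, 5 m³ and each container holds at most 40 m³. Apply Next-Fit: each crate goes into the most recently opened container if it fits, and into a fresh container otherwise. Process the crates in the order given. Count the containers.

31 m³ → container 1 (remaining 9 m³)
21 m³ → container 2 (remaining 19 m³)
13 m³ → container 2 (remaining 6 m³)
10 m³ → container 3 (remaining 30 m³)
4 m³ → container 3 (remaining 26 m³)
35 m³ → container 4 (remaining 5 m³)
11 m³ → container 5 (remaining 29 m³)
36 m³ → container 6 (remaining 4 m³)
5 m³ → container 7 (remaining 35 m³)

7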